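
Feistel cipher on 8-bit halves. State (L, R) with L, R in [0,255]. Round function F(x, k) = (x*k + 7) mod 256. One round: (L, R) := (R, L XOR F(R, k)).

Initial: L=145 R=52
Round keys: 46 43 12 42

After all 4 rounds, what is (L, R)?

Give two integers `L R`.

Answer: 205 60

Derivation:
Round 1 (k=46): L=52 R=206
Round 2 (k=43): L=206 R=149
Round 3 (k=12): L=149 R=205
Round 4 (k=42): L=205 R=60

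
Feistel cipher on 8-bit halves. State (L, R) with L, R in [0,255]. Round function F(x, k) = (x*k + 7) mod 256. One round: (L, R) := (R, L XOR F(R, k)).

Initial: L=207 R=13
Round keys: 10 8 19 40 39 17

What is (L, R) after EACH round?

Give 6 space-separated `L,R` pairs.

Round 1 (k=10): L=13 R=70
Round 2 (k=8): L=70 R=58
Round 3 (k=19): L=58 R=19
Round 4 (k=40): L=19 R=197
Round 5 (k=39): L=197 R=25
Round 6 (k=17): L=25 R=117

Answer: 13,70 70,58 58,19 19,197 197,25 25,117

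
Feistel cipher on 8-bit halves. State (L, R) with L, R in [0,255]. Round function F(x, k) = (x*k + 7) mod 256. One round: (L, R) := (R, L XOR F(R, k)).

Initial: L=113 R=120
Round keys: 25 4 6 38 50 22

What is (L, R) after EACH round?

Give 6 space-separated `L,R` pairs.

Answer: 120,206 206,71 71,127 127,166 166,12 12,169

Derivation:
Round 1 (k=25): L=120 R=206
Round 2 (k=4): L=206 R=71
Round 3 (k=6): L=71 R=127
Round 4 (k=38): L=127 R=166
Round 5 (k=50): L=166 R=12
Round 6 (k=22): L=12 R=169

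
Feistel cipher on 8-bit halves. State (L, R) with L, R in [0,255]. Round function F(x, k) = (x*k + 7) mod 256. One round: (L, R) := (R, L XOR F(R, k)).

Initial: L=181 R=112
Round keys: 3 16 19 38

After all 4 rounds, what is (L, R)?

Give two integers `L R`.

Answer: 158 44

Derivation:
Round 1 (k=3): L=112 R=226
Round 2 (k=16): L=226 R=87
Round 3 (k=19): L=87 R=158
Round 4 (k=38): L=158 R=44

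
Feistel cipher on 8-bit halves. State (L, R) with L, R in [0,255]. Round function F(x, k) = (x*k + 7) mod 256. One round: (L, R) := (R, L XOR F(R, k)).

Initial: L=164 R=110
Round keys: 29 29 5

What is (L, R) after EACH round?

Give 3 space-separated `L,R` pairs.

Answer: 110,217 217,242 242,24

Derivation:
Round 1 (k=29): L=110 R=217
Round 2 (k=29): L=217 R=242
Round 3 (k=5): L=242 R=24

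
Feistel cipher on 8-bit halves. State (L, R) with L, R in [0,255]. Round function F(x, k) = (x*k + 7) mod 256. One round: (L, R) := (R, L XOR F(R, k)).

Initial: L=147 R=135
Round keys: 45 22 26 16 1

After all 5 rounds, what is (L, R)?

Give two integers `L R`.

Round 1 (k=45): L=135 R=81
Round 2 (k=22): L=81 R=122
Round 3 (k=26): L=122 R=58
Round 4 (k=16): L=58 R=221
Round 5 (k=1): L=221 R=222

Answer: 221 222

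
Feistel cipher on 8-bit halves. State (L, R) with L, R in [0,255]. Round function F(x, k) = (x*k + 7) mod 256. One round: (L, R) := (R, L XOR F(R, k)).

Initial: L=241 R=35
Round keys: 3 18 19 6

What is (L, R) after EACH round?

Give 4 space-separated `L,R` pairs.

Answer: 35,129 129,58 58,212 212,197

Derivation:
Round 1 (k=3): L=35 R=129
Round 2 (k=18): L=129 R=58
Round 3 (k=19): L=58 R=212
Round 4 (k=6): L=212 R=197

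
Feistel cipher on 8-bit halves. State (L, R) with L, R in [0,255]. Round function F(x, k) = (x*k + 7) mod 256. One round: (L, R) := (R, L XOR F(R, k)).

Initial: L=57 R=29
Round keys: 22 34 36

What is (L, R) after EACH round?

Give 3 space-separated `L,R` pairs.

Round 1 (k=22): L=29 R=188
Round 2 (k=34): L=188 R=226
Round 3 (k=36): L=226 R=115

Answer: 29,188 188,226 226,115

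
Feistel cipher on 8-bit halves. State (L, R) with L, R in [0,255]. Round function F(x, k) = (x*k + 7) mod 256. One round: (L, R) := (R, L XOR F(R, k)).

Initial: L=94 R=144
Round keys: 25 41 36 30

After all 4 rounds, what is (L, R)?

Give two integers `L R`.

Round 1 (k=25): L=144 R=73
Round 2 (k=41): L=73 R=40
Round 3 (k=36): L=40 R=238
Round 4 (k=30): L=238 R=195

Answer: 238 195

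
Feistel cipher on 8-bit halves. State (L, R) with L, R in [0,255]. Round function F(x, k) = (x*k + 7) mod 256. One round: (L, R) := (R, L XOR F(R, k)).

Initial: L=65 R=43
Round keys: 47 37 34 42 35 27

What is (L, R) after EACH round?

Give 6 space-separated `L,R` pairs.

Answer: 43,173 173,35 35,0 0,36 36,243 243,140

Derivation:
Round 1 (k=47): L=43 R=173
Round 2 (k=37): L=173 R=35
Round 3 (k=34): L=35 R=0
Round 4 (k=42): L=0 R=36
Round 5 (k=35): L=36 R=243
Round 6 (k=27): L=243 R=140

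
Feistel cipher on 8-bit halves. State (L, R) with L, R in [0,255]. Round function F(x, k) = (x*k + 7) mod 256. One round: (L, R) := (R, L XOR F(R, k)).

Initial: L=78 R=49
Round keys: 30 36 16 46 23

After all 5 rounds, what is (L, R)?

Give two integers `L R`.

Answer: 77 94

Derivation:
Round 1 (k=30): L=49 R=139
Round 2 (k=36): L=139 R=162
Round 3 (k=16): L=162 R=172
Round 4 (k=46): L=172 R=77
Round 5 (k=23): L=77 R=94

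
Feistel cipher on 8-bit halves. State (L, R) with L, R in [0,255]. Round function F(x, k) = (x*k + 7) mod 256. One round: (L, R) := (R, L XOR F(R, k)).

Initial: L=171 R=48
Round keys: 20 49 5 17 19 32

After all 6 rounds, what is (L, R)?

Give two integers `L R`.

Answer: 119 197

Derivation:
Round 1 (k=20): L=48 R=108
Round 2 (k=49): L=108 R=131
Round 3 (k=5): L=131 R=250
Round 4 (k=17): L=250 R=34
Round 5 (k=19): L=34 R=119
Round 6 (k=32): L=119 R=197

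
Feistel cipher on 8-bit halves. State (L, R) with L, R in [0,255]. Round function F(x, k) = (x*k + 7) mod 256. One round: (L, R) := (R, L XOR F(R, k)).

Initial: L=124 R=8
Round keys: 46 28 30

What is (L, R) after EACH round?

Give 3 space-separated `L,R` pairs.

Round 1 (k=46): L=8 R=11
Round 2 (k=28): L=11 R=51
Round 3 (k=30): L=51 R=10

Answer: 8,11 11,51 51,10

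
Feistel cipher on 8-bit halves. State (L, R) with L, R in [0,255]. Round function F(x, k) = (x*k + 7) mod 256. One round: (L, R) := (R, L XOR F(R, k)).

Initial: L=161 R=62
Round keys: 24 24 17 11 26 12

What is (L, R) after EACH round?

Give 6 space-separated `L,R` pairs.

Answer: 62,118 118,41 41,182 182,240 240,209 209,35

Derivation:
Round 1 (k=24): L=62 R=118
Round 2 (k=24): L=118 R=41
Round 3 (k=17): L=41 R=182
Round 4 (k=11): L=182 R=240
Round 5 (k=26): L=240 R=209
Round 6 (k=12): L=209 R=35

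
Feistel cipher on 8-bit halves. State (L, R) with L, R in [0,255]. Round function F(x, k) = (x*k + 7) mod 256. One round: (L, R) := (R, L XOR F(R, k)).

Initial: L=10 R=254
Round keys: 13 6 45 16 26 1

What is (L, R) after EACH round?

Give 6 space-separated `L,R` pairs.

Answer: 254,231 231,143 143,205 205,88 88,58 58,25

Derivation:
Round 1 (k=13): L=254 R=231
Round 2 (k=6): L=231 R=143
Round 3 (k=45): L=143 R=205
Round 4 (k=16): L=205 R=88
Round 5 (k=26): L=88 R=58
Round 6 (k=1): L=58 R=25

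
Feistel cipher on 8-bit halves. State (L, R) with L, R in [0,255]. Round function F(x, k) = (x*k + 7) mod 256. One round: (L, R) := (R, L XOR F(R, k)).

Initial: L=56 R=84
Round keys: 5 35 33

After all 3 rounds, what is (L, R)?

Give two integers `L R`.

Answer: 116 104

Derivation:
Round 1 (k=5): L=84 R=147
Round 2 (k=35): L=147 R=116
Round 3 (k=33): L=116 R=104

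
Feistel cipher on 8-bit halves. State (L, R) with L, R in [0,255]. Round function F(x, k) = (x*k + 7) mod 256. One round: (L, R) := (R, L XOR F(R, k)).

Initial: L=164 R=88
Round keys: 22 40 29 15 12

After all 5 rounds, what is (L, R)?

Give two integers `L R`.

Round 1 (k=22): L=88 R=51
Round 2 (k=40): L=51 R=167
Round 3 (k=29): L=167 R=193
Round 4 (k=15): L=193 R=241
Round 5 (k=12): L=241 R=146

Answer: 241 146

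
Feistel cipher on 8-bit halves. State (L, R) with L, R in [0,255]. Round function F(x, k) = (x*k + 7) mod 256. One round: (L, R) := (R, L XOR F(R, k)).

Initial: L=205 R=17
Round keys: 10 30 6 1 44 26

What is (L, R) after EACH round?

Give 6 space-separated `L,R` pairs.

Answer: 17,124 124,158 158,199 199,80 80,0 0,87

Derivation:
Round 1 (k=10): L=17 R=124
Round 2 (k=30): L=124 R=158
Round 3 (k=6): L=158 R=199
Round 4 (k=1): L=199 R=80
Round 5 (k=44): L=80 R=0
Round 6 (k=26): L=0 R=87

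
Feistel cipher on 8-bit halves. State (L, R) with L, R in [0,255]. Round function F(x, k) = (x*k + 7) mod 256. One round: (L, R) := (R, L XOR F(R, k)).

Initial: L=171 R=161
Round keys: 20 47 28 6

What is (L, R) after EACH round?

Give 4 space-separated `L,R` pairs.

Answer: 161,48 48,118 118,223 223,55

Derivation:
Round 1 (k=20): L=161 R=48
Round 2 (k=47): L=48 R=118
Round 3 (k=28): L=118 R=223
Round 4 (k=6): L=223 R=55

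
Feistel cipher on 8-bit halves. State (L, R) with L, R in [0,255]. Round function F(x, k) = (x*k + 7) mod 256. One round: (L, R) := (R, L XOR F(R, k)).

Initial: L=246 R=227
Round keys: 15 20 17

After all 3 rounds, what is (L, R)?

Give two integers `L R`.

Round 1 (k=15): L=227 R=162
Round 2 (k=20): L=162 R=76
Round 3 (k=17): L=76 R=177

Answer: 76 177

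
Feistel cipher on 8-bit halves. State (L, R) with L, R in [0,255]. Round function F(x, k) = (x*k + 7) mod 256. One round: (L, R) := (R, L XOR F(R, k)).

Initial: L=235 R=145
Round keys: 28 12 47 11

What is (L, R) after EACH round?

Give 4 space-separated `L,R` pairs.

Answer: 145,8 8,246 246,57 57,140

Derivation:
Round 1 (k=28): L=145 R=8
Round 2 (k=12): L=8 R=246
Round 3 (k=47): L=246 R=57
Round 4 (k=11): L=57 R=140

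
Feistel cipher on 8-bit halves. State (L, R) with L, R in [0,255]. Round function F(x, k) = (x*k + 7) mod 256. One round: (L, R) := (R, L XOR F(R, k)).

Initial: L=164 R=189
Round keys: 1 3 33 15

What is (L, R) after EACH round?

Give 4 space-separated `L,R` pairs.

Round 1 (k=1): L=189 R=96
Round 2 (k=3): L=96 R=154
Round 3 (k=33): L=154 R=129
Round 4 (k=15): L=129 R=12

Answer: 189,96 96,154 154,129 129,12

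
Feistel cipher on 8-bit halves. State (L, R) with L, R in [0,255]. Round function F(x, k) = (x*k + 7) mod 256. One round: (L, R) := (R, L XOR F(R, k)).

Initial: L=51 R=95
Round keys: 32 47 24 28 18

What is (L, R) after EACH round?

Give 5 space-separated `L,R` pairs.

Round 1 (k=32): L=95 R=212
Round 2 (k=47): L=212 R=172
Round 3 (k=24): L=172 R=243
Round 4 (k=28): L=243 R=55
Round 5 (k=18): L=55 R=22

Answer: 95,212 212,172 172,243 243,55 55,22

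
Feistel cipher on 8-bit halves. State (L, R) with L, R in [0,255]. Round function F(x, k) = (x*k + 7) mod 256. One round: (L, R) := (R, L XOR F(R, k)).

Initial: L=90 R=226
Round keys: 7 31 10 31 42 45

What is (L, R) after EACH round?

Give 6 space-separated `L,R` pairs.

Answer: 226,111 111,154 154,100 100,185 185,5 5,81

Derivation:
Round 1 (k=7): L=226 R=111
Round 2 (k=31): L=111 R=154
Round 3 (k=10): L=154 R=100
Round 4 (k=31): L=100 R=185
Round 5 (k=42): L=185 R=5
Round 6 (k=45): L=5 R=81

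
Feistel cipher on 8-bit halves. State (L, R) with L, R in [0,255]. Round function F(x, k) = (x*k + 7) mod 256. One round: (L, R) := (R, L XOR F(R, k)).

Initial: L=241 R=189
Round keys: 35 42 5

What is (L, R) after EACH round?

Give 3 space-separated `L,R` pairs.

Round 1 (k=35): L=189 R=47
Round 2 (k=42): L=47 R=0
Round 3 (k=5): L=0 R=40

Answer: 189,47 47,0 0,40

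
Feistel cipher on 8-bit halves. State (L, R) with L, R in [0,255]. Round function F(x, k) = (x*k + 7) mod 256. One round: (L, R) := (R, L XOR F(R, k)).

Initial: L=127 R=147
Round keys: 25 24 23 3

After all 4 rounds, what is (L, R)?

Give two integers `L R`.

Round 1 (k=25): L=147 R=29
Round 2 (k=24): L=29 R=44
Round 3 (k=23): L=44 R=230
Round 4 (k=3): L=230 R=149

Answer: 230 149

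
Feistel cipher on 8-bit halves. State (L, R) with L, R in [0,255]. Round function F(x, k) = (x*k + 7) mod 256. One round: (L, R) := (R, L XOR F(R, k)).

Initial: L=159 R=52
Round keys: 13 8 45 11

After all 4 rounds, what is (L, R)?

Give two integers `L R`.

Answer: 234 134

Derivation:
Round 1 (k=13): L=52 R=52
Round 2 (k=8): L=52 R=147
Round 3 (k=45): L=147 R=234
Round 4 (k=11): L=234 R=134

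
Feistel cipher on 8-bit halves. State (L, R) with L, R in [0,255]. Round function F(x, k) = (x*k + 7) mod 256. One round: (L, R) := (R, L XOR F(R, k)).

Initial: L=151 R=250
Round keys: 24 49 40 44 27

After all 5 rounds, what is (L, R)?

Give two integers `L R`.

Round 1 (k=24): L=250 R=224
Round 2 (k=49): L=224 R=29
Round 3 (k=40): L=29 R=111
Round 4 (k=44): L=111 R=6
Round 5 (k=27): L=6 R=198

Answer: 6 198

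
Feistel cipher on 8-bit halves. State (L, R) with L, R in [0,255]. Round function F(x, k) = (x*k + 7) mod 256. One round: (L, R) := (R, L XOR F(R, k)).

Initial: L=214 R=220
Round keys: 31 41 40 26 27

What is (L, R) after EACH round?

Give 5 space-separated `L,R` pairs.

Answer: 220,125 125,208 208,250 250,187 187,58

Derivation:
Round 1 (k=31): L=220 R=125
Round 2 (k=41): L=125 R=208
Round 3 (k=40): L=208 R=250
Round 4 (k=26): L=250 R=187
Round 5 (k=27): L=187 R=58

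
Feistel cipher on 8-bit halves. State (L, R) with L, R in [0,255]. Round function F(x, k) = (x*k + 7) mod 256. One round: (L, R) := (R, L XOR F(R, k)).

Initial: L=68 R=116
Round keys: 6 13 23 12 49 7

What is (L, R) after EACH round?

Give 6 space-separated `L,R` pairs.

Answer: 116,251 251,178 178,254 254,93 93,42 42,112

Derivation:
Round 1 (k=6): L=116 R=251
Round 2 (k=13): L=251 R=178
Round 3 (k=23): L=178 R=254
Round 4 (k=12): L=254 R=93
Round 5 (k=49): L=93 R=42
Round 6 (k=7): L=42 R=112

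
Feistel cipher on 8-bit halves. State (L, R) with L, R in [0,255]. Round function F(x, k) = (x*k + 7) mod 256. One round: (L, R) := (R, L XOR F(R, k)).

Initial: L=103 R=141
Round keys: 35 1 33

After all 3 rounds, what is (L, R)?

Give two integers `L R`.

Round 1 (k=35): L=141 R=41
Round 2 (k=1): L=41 R=189
Round 3 (k=33): L=189 R=77

Answer: 189 77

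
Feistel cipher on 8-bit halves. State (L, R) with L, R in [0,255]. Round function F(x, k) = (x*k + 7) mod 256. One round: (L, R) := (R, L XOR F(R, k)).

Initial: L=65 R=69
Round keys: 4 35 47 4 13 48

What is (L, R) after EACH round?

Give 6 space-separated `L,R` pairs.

Answer: 69,90 90,16 16,173 173,171 171,27 27,188

Derivation:
Round 1 (k=4): L=69 R=90
Round 2 (k=35): L=90 R=16
Round 3 (k=47): L=16 R=173
Round 4 (k=4): L=173 R=171
Round 5 (k=13): L=171 R=27
Round 6 (k=48): L=27 R=188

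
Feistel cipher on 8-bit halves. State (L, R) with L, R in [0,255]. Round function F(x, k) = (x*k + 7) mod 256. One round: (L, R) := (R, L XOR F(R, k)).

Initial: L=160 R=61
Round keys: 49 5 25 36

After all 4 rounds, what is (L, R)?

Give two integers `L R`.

Answer: 121 93

Derivation:
Round 1 (k=49): L=61 R=20
Round 2 (k=5): L=20 R=86
Round 3 (k=25): L=86 R=121
Round 4 (k=36): L=121 R=93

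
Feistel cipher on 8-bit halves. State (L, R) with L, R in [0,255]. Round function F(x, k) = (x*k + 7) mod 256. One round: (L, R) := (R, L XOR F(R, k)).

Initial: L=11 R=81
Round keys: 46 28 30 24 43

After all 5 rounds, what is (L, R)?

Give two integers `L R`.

Answer: 225 199

Derivation:
Round 1 (k=46): L=81 R=158
Round 2 (k=28): L=158 R=30
Round 3 (k=30): L=30 R=21
Round 4 (k=24): L=21 R=225
Round 5 (k=43): L=225 R=199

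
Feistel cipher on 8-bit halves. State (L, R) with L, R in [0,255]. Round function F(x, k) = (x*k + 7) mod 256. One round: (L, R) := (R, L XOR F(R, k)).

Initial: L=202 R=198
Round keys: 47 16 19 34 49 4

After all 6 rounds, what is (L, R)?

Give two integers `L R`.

Answer: 158 167

Derivation:
Round 1 (k=47): L=198 R=171
Round 2 (k=16): L=171 R=113
Round 3 (k=19): L=113 R=193
Round 4 (k=34): L=193 R=216
Round 5 (k=49): L=216 R=158
Round 6 (k=4): L=158 R=167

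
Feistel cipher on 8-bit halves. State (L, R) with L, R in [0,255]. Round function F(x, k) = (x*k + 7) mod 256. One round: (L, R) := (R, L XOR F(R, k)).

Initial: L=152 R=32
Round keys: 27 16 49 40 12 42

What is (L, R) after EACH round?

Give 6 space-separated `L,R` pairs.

Round 1 (k=27): L=32 R=255
Round 2 (k=16): L=255 R=215
Round 3 (k=49): L=215 R=209
Round 4 (k=40): L=209 R=120
Round 5 (k=12): L=120 R=118
Round 6 (k=42): L=118 R=27

Answer: 32,255 255,215 215,209 209,120 120,118 118,27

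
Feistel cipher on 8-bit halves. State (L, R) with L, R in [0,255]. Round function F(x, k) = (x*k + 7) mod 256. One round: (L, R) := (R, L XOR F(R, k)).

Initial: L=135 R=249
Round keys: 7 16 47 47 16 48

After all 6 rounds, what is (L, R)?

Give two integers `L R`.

Answer: 255 166

Derivation:
Round 1 (k=7): L=249 R=81
Round 2 (k=16): L=81 R=238
Round 3 (k=47): L=238 R=232
Round 4 (k=47): L=232 R=113
Round 5 (k=16): L=113 R=255
Round 6 (k=48): L=255 R=166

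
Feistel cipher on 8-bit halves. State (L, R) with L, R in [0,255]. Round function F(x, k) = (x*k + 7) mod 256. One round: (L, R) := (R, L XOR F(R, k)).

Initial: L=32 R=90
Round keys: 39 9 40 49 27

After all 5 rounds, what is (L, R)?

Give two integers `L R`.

Round 1 (k=39): L=90 R=157
Round 2 (k=9): L=157 R=214
Round 3 (k=40): L=214 R=234
Round 4 (k=49): L=234 R=7
Round 5 (k=27): L=7 R=46

Answer: 7 46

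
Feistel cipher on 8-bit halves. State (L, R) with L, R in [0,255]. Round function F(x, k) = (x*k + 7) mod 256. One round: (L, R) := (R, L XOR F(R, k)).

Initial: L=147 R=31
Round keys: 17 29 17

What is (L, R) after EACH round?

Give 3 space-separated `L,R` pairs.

Answer: 31,133 133,7 7,251

Derivation:
Round 1 (k=17): L=31 R=133
Round 2 (k=29): L=133 R=7
Round 3 (k=17): L=7 R=251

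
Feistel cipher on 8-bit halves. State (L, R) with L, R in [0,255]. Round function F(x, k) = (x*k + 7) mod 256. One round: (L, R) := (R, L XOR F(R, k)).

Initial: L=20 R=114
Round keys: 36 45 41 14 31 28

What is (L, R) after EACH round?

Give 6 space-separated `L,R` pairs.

Answer: 114,27 27,180 180,192 192,51 51,244 244,132

Derivation:
Round 1 (k=36): L=114 R=27
Round 2 (k=45): L=27 R=180
Round 3 (k=41): L=180 R=192
Round 4 (k=14): L=192 R=51
Round 5 (k=31): L=51 R=244
Round 6 (k=28): L=244 R=132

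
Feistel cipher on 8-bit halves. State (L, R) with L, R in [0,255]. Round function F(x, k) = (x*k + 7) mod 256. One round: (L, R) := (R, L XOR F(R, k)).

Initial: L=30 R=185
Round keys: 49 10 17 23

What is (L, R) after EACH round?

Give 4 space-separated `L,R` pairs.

Round 1 (k=49): L=185 R=110
Round 2 (k=10): L=110 R=234
Round 3 (k=17): L=234 R=255
Round 4 (k=23): L=255 R=26

Answer: 185,110 110,234 234,255 255,26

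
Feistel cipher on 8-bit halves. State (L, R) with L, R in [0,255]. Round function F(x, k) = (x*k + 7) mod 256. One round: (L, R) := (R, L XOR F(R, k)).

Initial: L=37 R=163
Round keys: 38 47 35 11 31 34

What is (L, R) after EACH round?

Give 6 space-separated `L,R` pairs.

Answer: 163,28 28,136 136,131 131,32 32,100 100,111

Derivation:
Round 1 (k=38): L=163 R=28
Round 2 (k=47): L=28 R=136
Round 3 (k=35): L=136 R=131
Round 4 (k=11): L=131 R=32
Round 5 (k=31): L=32 R=100
Round 6 (k=34): L=100 R=111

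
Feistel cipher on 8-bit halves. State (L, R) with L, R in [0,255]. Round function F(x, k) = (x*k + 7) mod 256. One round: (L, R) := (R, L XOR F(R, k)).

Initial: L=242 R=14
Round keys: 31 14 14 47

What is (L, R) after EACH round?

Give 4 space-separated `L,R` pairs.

Answer: 14,75 75,47 47,210 210,186

Derivation:
Round 1 (k=31): L=14 R=75
Round 2 (k=14): L=75 R=47
Round 3 (k=14): L=47 R=210
Round 4 (k=47): L=210 R=186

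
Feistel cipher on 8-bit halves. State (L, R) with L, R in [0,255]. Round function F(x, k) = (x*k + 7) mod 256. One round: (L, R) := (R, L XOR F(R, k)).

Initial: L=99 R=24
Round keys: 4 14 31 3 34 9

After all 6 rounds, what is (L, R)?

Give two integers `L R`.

Round 1 (k=4): L=24 R=4
Round 2 (k=14): L=4 R=39
Round 3 (k=31): L=39 R=196
Round 4 (k=3): L=196 R=116
Round 5 (k=34): L=116 R=171
Round 6 (k=9): L=171 R=126

Answer: 171 126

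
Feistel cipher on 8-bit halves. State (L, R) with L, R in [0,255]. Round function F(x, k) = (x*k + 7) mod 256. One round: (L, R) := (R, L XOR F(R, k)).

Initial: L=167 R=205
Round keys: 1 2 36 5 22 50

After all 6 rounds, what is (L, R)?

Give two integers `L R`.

Round 1 (k=1): L=205 R=115
Round 2 (k=2): L=115 R=32
Round 3 (k=36): L=32 R=244
Round 4 (k=5): L=244 R=235
Round 5 (k=22): L=235 R=205
Round 6 (k=50): L=205 R=250

Answer: 205 250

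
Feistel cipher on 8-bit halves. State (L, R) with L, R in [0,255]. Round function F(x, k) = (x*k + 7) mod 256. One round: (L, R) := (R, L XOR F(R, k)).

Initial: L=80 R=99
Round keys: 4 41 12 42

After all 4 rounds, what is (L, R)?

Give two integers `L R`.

Round 1 (k=4): L=99 R=195
Round 2 (k=41): L=195 R=33
Round 3 (k=12): L=33 R=80
Round 4 (k=42): L=80 R=6

Answer: 80 6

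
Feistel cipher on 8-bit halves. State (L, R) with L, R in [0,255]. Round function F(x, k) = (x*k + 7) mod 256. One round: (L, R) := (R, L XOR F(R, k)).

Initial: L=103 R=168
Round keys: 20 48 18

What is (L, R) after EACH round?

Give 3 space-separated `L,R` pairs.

Answer: 168,64 64,175 175,21

Derivation:
Round 1 (k=20): L=168 R=64
Round 2 (k=48): L=64 R=175
Round 3 (k=18): L=175 R=21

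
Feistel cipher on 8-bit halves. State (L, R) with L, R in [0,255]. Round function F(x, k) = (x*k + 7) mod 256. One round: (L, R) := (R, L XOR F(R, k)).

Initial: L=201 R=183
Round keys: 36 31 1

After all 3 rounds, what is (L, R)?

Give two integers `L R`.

Round 1 (k=36): L=183 R=10
Round 2 (k=31): L=10 R=138
Round 3 (k=1): L=138 R=155

Answer: 138 155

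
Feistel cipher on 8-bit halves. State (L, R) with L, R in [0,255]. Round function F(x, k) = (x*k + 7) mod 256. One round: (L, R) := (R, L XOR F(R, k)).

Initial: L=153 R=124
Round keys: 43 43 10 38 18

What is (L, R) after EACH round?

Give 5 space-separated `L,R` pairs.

Answer: 124,66 66,97 97,147 147,184 184,100

Derivation:
Round 1 (k=43): L=124 R=66
Round 2 (k=43): L=66 R=97
Round 3 (k=10): L=97 R=147
Round 4 (k=38): L=147 R=184
Round 5 (k=18): L=184 R=100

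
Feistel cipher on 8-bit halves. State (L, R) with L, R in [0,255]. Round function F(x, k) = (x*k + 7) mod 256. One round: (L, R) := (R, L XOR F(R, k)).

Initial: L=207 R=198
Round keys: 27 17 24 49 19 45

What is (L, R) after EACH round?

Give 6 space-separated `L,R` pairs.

Round 1 (k=27): L=198 R=38
Round 2 (k=17): L=38 R=75
Round 3 (k=24): L=75 R=41
Round 4 (k=49): L=41 R=171
Round 5 (k=19): L=171 R=145
Round 6 (k=45): L=145 R=47

Answer: 198,38 38,75 75,41 41,171 171,145 145,47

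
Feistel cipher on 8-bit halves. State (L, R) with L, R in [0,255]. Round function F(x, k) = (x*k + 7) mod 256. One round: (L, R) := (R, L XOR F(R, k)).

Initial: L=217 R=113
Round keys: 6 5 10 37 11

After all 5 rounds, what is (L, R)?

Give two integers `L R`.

Answer: 24 48

Derivation:
Round 1 (k=6): L=113 R=116
Round 2 (k=5): L=116 R=58
Round 3 (k=10): L=58 R=63
Round 4 (k=37): L=63 R=24
Round 5 (k=11): L=24 R=48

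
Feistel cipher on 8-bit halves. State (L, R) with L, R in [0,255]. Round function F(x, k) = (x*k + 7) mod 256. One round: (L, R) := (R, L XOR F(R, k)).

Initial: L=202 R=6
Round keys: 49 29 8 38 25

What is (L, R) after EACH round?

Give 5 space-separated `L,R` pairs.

Answer: 6,231 231,52 52,64 64,179 179,194

Derivation:
Round 1 (k=49): L=6 R=231
Round 2 (k=29): L=231 R=52
Round 3 (k=8): L=52 R=64
Round 4 (k=38): L=64 R=179
Round 5 (k=25): L=179 R=194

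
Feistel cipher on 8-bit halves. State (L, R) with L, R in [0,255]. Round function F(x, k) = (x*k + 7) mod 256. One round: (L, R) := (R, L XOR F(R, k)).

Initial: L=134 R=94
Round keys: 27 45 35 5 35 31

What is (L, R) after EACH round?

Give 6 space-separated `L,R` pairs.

Round 1 (k=27): L=94 R=119
Round 2 (k=45): L=119 R=172
Round 3 (k=35): L=172 R=252
Round 4 (k=5): L=252 R=95
Round 5 (k=35): L=95 R=248
Round 6 (k=31): L=248 R=80

Answer: 94,119 119,172 172,252 252,95 95,248 248,80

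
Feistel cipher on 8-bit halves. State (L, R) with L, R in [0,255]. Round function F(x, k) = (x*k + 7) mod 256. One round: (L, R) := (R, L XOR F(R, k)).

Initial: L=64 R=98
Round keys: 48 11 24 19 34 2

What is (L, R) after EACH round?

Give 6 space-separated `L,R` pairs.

Round 1 (k=48): L=98 R=39
Round 2 (k=11): L=39 R=214
Round 3 (k=24): L=214 R=48
Round 4 (k=19): L=48 R=65
Round 5 (k=34): L=65 R=153
Round 6 (k=2): L=153 R=120

Answer: 98,39 39,214 214,48 48,65 65,153 153,120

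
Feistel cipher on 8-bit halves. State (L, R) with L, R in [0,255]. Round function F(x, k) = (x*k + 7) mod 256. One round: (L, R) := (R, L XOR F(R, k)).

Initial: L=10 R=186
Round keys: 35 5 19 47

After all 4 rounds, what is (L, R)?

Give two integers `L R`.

Round 1 (k=35): L=186 R=127
Round 2 (k=5): L=127 R=56
Round 3 (k=19): L=56 R=80
Round 4 (k=47): L=80 R=143

Answer: 80 143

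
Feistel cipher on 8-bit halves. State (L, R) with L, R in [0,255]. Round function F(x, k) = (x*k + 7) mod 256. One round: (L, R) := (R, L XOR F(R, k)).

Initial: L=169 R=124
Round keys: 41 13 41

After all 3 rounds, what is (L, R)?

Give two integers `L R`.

Round 1 (k=41): L=124 R=74
Round 2 (k=13): L=74 R=181
Round 3 (k=41): L=181 R=78

Answer: 181 78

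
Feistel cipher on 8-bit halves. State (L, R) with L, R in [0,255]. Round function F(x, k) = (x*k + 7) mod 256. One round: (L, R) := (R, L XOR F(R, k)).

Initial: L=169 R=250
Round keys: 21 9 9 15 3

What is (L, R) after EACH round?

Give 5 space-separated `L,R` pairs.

Round 1 (k=21): L=250 R=32
Round 2 (k=9): L=32 R=221
Round 3 (k=9): L=221 R=236
Round 4 (k=15): L=236 R=6
Round 5 (k=3): L=6 R=245

Answer: 250,32 32,221 221,236 236,6 6,245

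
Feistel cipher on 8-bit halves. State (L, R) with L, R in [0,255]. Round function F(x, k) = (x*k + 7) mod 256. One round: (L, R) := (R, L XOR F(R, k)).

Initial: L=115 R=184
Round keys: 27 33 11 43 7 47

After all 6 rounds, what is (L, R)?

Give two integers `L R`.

Round 1 (k=27): L=184 R=28
Round 2 (k=33): L=28 R=27
Round 3 (k=11): L=27 R=44
Round 4 (k=43): L=44 R=112
Round 5 (k=7): L=112 R=59
Round 6 (k=47): L=59 R=172

Answer: 59 172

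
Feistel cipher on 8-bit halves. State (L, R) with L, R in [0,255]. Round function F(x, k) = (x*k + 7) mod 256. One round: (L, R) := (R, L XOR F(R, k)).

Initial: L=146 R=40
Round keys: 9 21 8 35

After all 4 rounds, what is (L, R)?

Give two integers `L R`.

Round 1 (k=9): L=40 R=253
Round 2 (k=21): L=253 R=224
Round 3 (k=8): L=224 R=250
Round 4 (k=35): L=250 R=213

Answer: 250 213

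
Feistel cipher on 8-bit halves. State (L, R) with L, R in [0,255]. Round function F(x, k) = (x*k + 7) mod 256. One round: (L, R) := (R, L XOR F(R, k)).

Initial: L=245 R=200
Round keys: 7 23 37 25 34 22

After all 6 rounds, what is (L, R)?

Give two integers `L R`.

Answer: 101 113

Derivation:
Round 1 (k=7): L=200 R=138
Round 2 (k=23): L=138 R=165
Round 3 (k=37): L=165 R=106
Round 4 (k=25): L=106 R=196
Round 5 (k=34): L=196 R=101
Round 6 (k=22): L=101 R=113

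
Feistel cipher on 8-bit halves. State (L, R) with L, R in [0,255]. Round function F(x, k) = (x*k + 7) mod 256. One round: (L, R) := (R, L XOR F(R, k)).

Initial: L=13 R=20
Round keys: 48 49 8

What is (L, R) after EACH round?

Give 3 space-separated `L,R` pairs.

Round 1 (k=48): L=20 R=202
Round 2 (k=49): L=202 R=165
Round 3 (k=8): L=165 R=229

Answer: 20,202 202,165 165,229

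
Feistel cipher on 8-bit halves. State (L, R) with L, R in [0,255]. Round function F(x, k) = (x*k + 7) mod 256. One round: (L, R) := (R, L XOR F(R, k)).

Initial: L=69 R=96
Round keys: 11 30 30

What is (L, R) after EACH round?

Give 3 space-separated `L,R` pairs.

Answer: 96,98 98,227 227,195

Derivation:
Round 1 (k=11): L=96 R=98
Round 2 (k=30): L=98 R=227
Round 3 (k=30): L=227 R=195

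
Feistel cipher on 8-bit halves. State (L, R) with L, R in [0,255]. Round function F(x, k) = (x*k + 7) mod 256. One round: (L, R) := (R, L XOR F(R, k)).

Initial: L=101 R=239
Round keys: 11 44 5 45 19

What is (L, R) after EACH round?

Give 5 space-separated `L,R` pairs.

Answer: 239,41 41,252 252,218 218,165 165,156

Derivation:
Round 1 (k=11): L=239 R=41
Round 2 (k=44): L=41 R=252
Round 3 (k=5): L=252 R=218
Round 4 (k=45): L=218 R=165
Round 5 (k=19): L=165 R=156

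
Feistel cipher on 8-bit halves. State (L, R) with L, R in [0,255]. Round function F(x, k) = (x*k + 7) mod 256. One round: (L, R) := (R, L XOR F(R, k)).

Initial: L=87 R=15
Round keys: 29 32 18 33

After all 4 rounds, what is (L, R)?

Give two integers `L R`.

Answer: 58 41

Derivation:
Round 1 (k=29): L=15 R=237
Round 2 (k=32): L=237 R=168
Round 3 (k=18): L=168 R=58
Round 4 (k=33): L=58 R=41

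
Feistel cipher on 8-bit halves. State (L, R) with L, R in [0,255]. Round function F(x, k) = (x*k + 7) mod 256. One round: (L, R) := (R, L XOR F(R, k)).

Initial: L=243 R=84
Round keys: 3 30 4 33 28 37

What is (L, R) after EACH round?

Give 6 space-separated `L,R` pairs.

Answer: 84,240 240,115 115,35 35,249 249,96 96,30

Derivation:
Round 1 (k=3): L=84 R=240
Round 2 (k=30): L=240 R=115
Round 3 (k=4): L=115 R=35
Round 4 (k=33): L=35 R=249
Round 5 (k=28): L=249 R=96
Round 6 (k=37): L=96 R=30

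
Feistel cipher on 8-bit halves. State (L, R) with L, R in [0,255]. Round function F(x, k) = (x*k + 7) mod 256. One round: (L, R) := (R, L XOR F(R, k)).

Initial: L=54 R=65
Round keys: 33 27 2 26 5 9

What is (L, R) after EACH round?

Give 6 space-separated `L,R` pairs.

Round 1 (k=33): L=65 R=94
Round 2 (k=27): L=94 R=176
Round 3 (k=2): L=176 R=57
Round 4 (k=26): L=57 R=97
Round 5 (k=5): L=97 R=213
Round 6 (k=9): L=213 R=229

Answer: 65,94 94,176 176,57 57,97 97,213 213,229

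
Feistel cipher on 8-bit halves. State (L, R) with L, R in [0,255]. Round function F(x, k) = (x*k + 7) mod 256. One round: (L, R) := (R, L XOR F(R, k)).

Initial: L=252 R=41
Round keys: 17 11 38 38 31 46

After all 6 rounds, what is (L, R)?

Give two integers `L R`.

Round 1 (k=17): L=41 R=60
Round 2 (k=11): L=60 R=178
Round 3 (k=38): L=178 R=79
Round 4 (k=38): L=79 R=115
Round 5 (k=31): L=115 R=187
Round 6 (k=46): L=187 R=210

Answer: 187 210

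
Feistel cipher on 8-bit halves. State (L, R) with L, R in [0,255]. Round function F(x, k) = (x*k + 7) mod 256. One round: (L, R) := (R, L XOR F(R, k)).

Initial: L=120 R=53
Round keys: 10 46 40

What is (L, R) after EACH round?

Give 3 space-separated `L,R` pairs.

Round 1 (k=10): L=53 R=97
Round 2 (k=46): L=97 R=64
Round 3 (k=40): L=64 R=102

Answer: 53,97 97,64 64,102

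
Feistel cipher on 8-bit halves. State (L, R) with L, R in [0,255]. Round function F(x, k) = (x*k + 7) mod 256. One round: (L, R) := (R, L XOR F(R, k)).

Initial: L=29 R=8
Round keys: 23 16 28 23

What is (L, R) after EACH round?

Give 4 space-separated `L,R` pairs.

Round 1 (k=23): L=8 R=162
Round 2 (k=16): L=162 R=47
Round 3 (k=28): L=47 R=137
Round 4 (k=23): L=137 R=121

Answer: 8,162 162,47 47,137 137,121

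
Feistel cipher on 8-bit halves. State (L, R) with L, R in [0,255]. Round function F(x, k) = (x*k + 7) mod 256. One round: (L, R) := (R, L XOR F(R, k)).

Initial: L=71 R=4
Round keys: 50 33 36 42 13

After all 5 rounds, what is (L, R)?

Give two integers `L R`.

Answer: 254 246

Derivation:
Round 1 (k=50): L=4 R=136
Round 2 (k=33): L=136 R=139
Round 3 (k=36): L=139 R=27
Round 4 (k=42): L=27 R=254
Round 5 (k=13): L=254 R=246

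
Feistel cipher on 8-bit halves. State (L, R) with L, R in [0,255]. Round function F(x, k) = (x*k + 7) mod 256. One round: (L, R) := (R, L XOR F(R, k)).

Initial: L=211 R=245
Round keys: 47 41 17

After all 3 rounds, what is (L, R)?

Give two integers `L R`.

Answer: 117 29

Derivation:
Round 1 (k=47): L=245 R=209
Round 2 (k=41): L=209 R=117
Round 3 (k=17): L=117 R=29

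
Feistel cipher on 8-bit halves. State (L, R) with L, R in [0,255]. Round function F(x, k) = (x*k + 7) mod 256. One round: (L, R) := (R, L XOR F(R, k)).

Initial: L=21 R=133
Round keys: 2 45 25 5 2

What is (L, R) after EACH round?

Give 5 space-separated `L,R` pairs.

Answer: 133,4 4,62 62,17 17,98 98,218

Derivation:
Round 1 (k=2): L=133 R=4
Round 2 (k=45): L=4 R=62
Round 3 (k=25): L=62 R=17
Round 4 (k=5): L=17 R=98
Round 5 (k=2): L=98 R=218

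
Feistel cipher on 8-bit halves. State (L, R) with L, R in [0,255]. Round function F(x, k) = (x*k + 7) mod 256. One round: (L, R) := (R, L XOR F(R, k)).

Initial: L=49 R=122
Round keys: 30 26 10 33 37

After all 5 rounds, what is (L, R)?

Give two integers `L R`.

Round 1 (k=30): L=122 R=98
Round 2 (k=26): L=98 R=129
Round 3 (k=10): L=129 R=115
Round 4 (k=33): L=115 R=91
Round 5 (k=37): L=91 R=93

Answer: 91 93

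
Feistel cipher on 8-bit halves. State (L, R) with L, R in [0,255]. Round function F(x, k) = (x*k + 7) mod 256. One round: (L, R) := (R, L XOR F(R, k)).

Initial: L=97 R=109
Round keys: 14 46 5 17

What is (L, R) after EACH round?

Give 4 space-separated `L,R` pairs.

Answer: 109,156 156,98 98,109 109,38

Derivation:
Round 1 (k=14): L=109 R=156
Round 2 (k=46): L=156 R=98
Round 3 (k=5): L=98 R=109
Round 4 (k=17): L=109 R=38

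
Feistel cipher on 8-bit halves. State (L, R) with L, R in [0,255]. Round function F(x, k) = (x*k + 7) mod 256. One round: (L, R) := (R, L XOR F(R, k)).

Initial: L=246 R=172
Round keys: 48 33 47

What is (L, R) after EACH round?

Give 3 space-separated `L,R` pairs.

Answer: 172,177 177,116 116,226

Derivation:
Round 1 (k=48): L=172 R=177
Round 2 (k=33): L=177 R=116
Round 3 (k=47): L=116 R=226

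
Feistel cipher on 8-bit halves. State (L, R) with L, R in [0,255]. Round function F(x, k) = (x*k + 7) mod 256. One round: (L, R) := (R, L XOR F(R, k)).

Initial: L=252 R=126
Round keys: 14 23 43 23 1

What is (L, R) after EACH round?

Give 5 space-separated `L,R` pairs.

Answer: 126,23 23,102 102,62 62,255 255,56

Derivation:
Round 1 (k=14): L=126 R=23
Round 2 (k=23): L=23 R=102
Round 3 (k=43): L=102 R=62
Round 4 (k=23): L=62 R=255
Round 5 (k=1): L=255 R=56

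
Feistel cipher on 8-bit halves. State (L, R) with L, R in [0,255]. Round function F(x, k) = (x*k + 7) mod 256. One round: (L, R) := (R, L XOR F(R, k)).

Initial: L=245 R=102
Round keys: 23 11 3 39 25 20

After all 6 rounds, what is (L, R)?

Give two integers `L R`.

Answer: 69 171

Derivation:
Round 1 (k=23): L=102 R=196
Round 2 (k=11): L=196 R=21
Round 3 (k=3): L=21 R=130
Round 4 (k=39): L=130 R=192
Round 5 (k=25): L=192 R=69
Round 6 (k=20): L=69 R=171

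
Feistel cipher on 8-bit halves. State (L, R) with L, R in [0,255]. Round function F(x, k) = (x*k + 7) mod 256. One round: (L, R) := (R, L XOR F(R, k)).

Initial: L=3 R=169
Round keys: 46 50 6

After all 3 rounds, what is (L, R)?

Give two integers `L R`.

Round 1 (k=46): L=169 R=102
Round 2 (k=50): L=102 R=90
Round 3 (k=6): L=90 R=69

Answer: 90 69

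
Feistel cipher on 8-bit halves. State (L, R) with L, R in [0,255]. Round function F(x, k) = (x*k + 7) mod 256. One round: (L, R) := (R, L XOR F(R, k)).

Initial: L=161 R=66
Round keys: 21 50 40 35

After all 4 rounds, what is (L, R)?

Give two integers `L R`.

Round 1 (k=21): L=66 R=208
Round 2 (k=50): L=208 R=229
Round 3 (k=40): L=229 R=31
Round 4 (k=35): L=31 R=161

Answer: 31 161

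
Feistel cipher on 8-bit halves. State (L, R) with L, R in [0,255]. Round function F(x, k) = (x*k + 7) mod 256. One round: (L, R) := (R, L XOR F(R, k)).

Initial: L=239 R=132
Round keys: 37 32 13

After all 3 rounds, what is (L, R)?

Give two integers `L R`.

Round 1 (k=37): L=132 R=244
Round 2 (k=32): L=244 R=3
Round 3 (k=13): L=3 R=218

Answer: 3 218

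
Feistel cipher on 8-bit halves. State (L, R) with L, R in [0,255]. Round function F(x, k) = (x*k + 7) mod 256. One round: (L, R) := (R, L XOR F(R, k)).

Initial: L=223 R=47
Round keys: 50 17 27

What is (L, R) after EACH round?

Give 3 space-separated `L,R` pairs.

Answer: 47,234 234,190 190,251

Derivation:
Round 1 (k=50): L=47 R=234
Round 2 (k=17): L=234 R=190
Round 3 (k=27): L=190 R=251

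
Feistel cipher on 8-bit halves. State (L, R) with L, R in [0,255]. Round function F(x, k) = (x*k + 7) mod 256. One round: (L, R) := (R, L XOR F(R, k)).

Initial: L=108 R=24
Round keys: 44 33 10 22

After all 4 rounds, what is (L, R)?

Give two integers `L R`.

Answer: 224 237

Derivation:
Round 1 (k=44): L=24 R=75
Round 2 (k=33): L=75 R=170
Round 3 (k=10): L=170 R=224
Round 4 (k=22): L=224 R=237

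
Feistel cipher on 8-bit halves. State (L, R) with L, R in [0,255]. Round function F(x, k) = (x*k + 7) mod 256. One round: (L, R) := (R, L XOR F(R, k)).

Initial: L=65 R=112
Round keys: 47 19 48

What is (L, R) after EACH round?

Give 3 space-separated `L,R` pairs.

Answer: 112,214 214,153 153,97

Derivation:
Round 1 (k=47): L=112 R=214
Round 2 (k=19): L=214 R=153
Round 3 (k=48): L=153 R=97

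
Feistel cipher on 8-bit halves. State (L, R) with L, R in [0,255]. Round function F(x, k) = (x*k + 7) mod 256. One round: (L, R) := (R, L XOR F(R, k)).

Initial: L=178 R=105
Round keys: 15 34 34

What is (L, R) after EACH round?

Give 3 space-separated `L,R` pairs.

Round 1 (k=15): L=105 R=156
Round 2 (k=34): L=156 R=214
Round 3 (k=34): L=214 R=239

Answer: 105,156 156,214 214,239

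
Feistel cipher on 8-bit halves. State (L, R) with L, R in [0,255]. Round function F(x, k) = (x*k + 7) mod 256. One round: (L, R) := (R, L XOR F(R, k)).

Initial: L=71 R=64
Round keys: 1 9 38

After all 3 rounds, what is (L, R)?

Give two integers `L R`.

Round 1 (k=1): L=64 R=0
Round 2 (k=9): L=0 R=71
Round 3 (k=38): L=71 R=145

Answer: 71 145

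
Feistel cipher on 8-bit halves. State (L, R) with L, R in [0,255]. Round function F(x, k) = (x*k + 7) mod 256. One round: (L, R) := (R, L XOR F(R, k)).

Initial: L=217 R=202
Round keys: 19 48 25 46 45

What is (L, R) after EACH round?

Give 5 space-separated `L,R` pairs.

Answer: 202,220 220,141 141,16 16,106 106,185

Derivation:
Round 1 (k=19): L=202 R=220
Round 2 (k=48): L=220 R=141
Round 3 (k=25): L=141 R=16
Round 4 (k=46): L=16 R=106
Round 5 (k=45): L=106 R=185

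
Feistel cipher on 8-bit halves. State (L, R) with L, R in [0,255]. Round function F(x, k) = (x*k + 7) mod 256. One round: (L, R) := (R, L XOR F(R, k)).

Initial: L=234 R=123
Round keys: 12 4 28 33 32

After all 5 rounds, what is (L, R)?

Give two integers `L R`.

Answer: 221 193

Derivation:
Round 1 (k=12): L=123 R=33
Round 2 (k=4): L=33 R=240
Round 3 (k=28): L=240 R=102
Round 4 (k=33): L=102 R=221
Round 5 (k=32): L=221 R=193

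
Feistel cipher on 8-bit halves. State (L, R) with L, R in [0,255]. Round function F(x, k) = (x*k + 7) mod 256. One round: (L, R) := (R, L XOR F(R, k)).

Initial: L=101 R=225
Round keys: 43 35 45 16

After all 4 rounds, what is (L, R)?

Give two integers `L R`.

Answer: 7 154

Derivation:
Round 1 (k=43): L=225 R=183
Round 2 (k=35): L=183 R=237
Round 3 (k=45): L=237 R=7
Round 4 (k=16): L=7 R=154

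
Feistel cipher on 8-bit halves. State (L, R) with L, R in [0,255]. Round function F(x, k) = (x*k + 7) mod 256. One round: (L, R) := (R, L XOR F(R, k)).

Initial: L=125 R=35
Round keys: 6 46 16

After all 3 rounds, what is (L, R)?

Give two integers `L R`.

Round 1 (k=6): L=35 R=164
Round 2 (k=46): L=164 R=92
Round 3 (k=16): L=92 R=99

Answer: 92 99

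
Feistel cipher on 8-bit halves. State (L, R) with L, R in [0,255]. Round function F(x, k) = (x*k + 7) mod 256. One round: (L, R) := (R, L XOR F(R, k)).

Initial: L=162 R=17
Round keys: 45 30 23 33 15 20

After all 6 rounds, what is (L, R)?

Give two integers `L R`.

Answer: 164 47

Derivation:
Round 1 (k=45): L=17 R=166
Round 2 (k=30): L=166 R=106
Round 3 (k=23): L=106 R=43
Round 4 (k=33): L=43 R=248
Round 5 (k=15): L=248 R=164
Round 6 (k=20): L=164 R=47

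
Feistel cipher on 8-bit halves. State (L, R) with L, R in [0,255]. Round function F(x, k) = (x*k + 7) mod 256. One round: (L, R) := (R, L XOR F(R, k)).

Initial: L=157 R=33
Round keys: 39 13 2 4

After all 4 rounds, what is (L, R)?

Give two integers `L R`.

Round 1 (k=39): L=33 R=147
Round 2 (k=13): L=147 R=95
Round 3 (k=2): L=95 R=86
Round 4 (k=4): L=86 R=0

Answer: 86 0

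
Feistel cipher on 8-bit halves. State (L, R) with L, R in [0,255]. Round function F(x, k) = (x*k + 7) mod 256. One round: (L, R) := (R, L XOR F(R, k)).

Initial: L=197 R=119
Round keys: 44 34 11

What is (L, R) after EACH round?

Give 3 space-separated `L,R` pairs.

Round 1 (k=44): L=119 R=190
Round 2 (k=34): L=190 R=52
Round 3 (k=11): L=52 R=253

Answer: 119,190 190,52 52,253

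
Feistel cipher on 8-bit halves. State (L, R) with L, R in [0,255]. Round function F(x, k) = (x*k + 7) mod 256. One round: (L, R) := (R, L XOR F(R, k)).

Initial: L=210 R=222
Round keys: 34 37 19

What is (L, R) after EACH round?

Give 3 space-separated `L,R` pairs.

Answer: 222,81 81,98 98,28

Derivation:
Round 1 (k=34): L=222 R=81
Round 2 (k=37): L=81 R=98
Round 3 (k=19): L=98 R=28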